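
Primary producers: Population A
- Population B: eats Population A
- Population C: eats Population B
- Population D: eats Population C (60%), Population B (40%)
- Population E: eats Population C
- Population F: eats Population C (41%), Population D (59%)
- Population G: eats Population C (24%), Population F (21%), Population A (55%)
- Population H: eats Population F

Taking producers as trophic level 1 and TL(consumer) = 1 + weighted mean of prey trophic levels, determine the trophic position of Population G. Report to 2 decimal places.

Population B: 1 + 1 = 2
Population C: 1 + 2 = 3
Population D: 1 + (0.6×3 + 0.4×2) = 3.6
Population E: 1 + 3 = 4
Population F: 1 + (0.41×3 + 0.59×3.6) = 4.354
Population G: 1 + (0.24×3 + 0.21×4.354 + 0.55×1) = 3.18434
Population H: 1 + 4.354 = 5.354

3.18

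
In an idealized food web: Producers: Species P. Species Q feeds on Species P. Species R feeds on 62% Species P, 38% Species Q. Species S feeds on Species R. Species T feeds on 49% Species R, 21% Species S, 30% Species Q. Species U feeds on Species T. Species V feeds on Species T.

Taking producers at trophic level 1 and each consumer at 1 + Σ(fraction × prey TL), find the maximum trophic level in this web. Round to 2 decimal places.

Species Q: 1 + 1 = 2
Species R: 1 + (0.62×1 + 0.38×2) = 2.38
Species S: 1 + 2.38 = 3.38
Species T: 1 + (0.49×2.38 + 0.21×3.38 + 0.3×2) = 3.476
Species U: 1 + 3.476 = 4.476
Species V: 1 + 3.476 = 4.476

4.48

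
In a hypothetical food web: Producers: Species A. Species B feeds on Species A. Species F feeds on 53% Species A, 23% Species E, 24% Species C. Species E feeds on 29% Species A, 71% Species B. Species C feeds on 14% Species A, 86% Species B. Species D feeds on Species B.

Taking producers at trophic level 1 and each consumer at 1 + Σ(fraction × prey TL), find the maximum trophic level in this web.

Species B: 1 + 1 = 2
Species C: 1 + (0.14×1 + 0.86×2) = 2.86
Species D: 1 + 2 = 3
Species E: 1 + (0.29×1 + 0.71×2) = 2.71
Species F: 1 + (0.53×1 + 0.23×2.71 + 0.24×2.86) = 2.8397

3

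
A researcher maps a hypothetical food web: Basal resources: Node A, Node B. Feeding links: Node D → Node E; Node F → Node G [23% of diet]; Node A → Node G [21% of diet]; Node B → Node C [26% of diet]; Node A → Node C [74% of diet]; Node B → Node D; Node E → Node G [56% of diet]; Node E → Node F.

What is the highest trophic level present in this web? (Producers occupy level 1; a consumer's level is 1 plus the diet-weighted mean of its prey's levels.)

4

Node C: 1 + (0.26×1 + 0.74×1) = 2
Node D: 1 + 1 = 2
Node E: 1 + 2 = 3
Node F: 1 + 3 = 4
Node G: 1 + (0.56×3 + 0.21×1 + 0.23×4) = 3.81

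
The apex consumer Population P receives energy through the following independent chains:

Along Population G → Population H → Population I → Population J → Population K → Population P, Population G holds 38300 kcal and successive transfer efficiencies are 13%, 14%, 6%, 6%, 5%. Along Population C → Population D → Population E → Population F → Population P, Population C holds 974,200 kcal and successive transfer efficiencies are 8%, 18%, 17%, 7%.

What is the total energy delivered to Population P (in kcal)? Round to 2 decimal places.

Via Population G: 38300 × 0.13 × 0.14 × 0.06 × 0.06 × 0.05 = 0.1254708 kcal
Via Population C: 974200 × 0.08 × 0.18 × 0.17 × 0.07 = 166.938912 kcal
Total at Population P: 0.1254708 + 166.938912 = 167.0643828 kcal

167.06 kcal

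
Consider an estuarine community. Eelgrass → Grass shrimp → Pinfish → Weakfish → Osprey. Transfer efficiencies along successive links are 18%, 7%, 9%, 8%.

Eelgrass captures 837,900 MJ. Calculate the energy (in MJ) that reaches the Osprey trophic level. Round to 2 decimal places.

76.01 MJ

Grass shrimp: 837900 × 0.18 = 150822 MJ
Pinfish: 150822 × 0.07 = 10557.54 MJ
Weakfish: 10557.54 × 0.09 = 950.1786 MJ
Osprey: 950.1786 × 0.08 = 76.014288 MJ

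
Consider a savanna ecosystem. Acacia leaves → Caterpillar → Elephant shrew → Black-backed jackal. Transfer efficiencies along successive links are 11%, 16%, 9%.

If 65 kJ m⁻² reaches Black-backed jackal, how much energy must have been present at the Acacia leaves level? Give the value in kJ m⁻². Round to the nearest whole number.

Cumulative transfer efficiency: 0.11 × 0.16 × 0.09 = 0.001584
Acacia leaves energy = 65 / 0.001584 = 41035 kJ m⁻²

41035 kJ m⁻²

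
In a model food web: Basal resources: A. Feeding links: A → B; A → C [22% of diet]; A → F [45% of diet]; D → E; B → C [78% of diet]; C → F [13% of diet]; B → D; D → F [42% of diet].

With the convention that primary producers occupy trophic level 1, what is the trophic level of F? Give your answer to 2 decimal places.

B: 1 + 1 = 2
C: 1 + (0.22×1 + 0.78×2) = 2.78
D: 1 + 2 = 3
E: 1 + 3 = 4
F: 1 + (0.45×1 + 0.42×3 + 0.13×2.78) = 3.0714

3.07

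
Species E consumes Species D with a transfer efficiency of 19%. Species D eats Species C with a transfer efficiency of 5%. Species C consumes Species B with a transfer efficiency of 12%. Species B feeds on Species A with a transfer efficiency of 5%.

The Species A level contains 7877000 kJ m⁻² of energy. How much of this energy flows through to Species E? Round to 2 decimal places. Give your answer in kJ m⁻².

448.99 kJ m⁻²

Species B: 7877000 × 0.05 = 393850 kJ m⁻²
Species C: 393850 × 0.12 = 47262 kJ m⁻²
Species D: 47262 × 0.05 = 2363.1 kJ m⁻²
Species E: 2363.1 × 0.19 = 448.989 kJ m⁻²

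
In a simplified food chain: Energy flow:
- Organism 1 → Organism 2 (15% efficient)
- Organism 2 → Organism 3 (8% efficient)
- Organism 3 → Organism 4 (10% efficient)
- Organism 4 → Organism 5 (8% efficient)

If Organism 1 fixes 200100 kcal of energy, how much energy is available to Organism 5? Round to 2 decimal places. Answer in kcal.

Organism 2: 200100 × 0.15 = 30015 kcal
Organism 3: 30015 × 0.08 = 2401.2 kcal
Organism 4: 2401.2 × 0.1 = 240.12 kcal
Organism 5: 240.12 × 0.08 = 19.2096 kcal

19.21 kcal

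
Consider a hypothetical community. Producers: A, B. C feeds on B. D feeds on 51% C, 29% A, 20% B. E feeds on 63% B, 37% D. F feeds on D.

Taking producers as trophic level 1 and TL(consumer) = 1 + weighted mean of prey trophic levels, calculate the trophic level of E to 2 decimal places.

2.56

C: 1 + 1 = 2
D: 1 + (0.51×2 + 0.29×1 + 0.2×1) = 2.51
E: 1 + (0.63×1 + 0.37×2.51) = 2.5587
F: 1 + 2.51 = 3.51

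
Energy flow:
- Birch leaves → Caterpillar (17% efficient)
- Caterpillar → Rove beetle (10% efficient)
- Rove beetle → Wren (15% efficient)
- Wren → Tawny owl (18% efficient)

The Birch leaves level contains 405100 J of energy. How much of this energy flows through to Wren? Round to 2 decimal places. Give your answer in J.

1033.01 J

Caterpillar: 405100 × 0.17 = 68867 J
Rove beetle: 68867 × 0.1 = 6886.7 J
Wren: 6886.7 × 0.15 = 1033.005 J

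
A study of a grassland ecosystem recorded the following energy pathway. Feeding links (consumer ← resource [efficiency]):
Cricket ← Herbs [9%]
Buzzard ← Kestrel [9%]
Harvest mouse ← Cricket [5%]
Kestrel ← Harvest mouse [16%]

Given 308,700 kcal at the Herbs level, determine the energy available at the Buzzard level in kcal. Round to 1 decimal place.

Cricket: 308700 × 0.09 = 27783 kcal
Harvest mouse: 27783 × 0.05 = 1389.15 kcal
Kestrel: 1389.15 × 0.16 = 222.264 kcal
Buzzard: 222.264 × 0.09 = 20.00376 kcal

20.0 kcal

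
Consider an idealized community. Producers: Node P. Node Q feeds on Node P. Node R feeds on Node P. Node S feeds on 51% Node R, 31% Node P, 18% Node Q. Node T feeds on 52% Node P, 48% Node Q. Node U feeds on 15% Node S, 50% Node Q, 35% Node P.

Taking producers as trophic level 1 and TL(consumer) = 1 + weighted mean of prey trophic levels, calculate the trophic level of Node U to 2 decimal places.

2.75

Node Q: 1 + 1 = 2
Node R: 1 + 1 = 2
Node S: 1 + (0.51×2 + 0.31×1 + 0.18×2) = 2.69
Node T: 1 + (0.52×1 + 0.48×2) = 2.48
Node U: 1 + (0.15×2.69 + 0.5×2 + 0.35×1) = 2.7535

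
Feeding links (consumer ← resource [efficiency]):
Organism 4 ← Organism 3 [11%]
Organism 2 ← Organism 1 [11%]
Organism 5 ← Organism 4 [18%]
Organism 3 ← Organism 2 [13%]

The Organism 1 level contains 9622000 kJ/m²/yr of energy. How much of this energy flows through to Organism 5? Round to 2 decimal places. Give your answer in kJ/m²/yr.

2724.37 kJ/m²/yr

Organism 2: 9622000 × 0.11 = 1058420 kJ/m²/yr
Organism 3: 1058420 × 0.13 = 137594.6 kJ/m²/yr
Organism 4: 137594.6 × 0.11 = 15135.406 kJ/m²/yr
Organism 5: 15135.406 × 0.18 = 2724.37308 kJ/m²/yr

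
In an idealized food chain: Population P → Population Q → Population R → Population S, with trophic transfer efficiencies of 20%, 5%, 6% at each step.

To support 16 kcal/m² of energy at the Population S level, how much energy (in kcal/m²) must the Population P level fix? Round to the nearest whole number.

26667 kcal/m²

Cumulative transfer efficiency: 0.2 × 0.05 × 0.06 = 0.0006
Population P energy = 16 / 0.0006 = 26667 kcal/m²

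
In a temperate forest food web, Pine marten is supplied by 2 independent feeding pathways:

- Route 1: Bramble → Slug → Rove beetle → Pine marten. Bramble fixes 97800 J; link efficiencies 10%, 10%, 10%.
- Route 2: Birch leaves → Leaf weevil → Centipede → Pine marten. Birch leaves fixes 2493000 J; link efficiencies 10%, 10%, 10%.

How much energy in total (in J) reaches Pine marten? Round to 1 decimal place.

2590.8 J

Route 1: 97800 × 0.1 × 0.1 × 0.1 = 97.8 J
Route 2: 2493000 × 0.1 × 0.1 × 0.1 = 2493 J
Total at Pine marten: 97.8 + 2493 = 2590.8 J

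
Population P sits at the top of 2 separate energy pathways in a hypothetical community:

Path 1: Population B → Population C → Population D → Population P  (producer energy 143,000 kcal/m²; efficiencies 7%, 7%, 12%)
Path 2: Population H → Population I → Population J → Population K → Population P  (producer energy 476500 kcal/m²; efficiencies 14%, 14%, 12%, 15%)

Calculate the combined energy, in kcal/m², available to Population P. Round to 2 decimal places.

Path 1: 143000 × 0.07 × 0.07 × 0.12 = 84.084 kcal/m²
Path 2: 476500 × 0.14 × 0.14 × 0.12 × 0.15 = 168.1092 kcal/m²
Total at Population P: 84.084 + 168.1092 = 252.1932 kcal/m²

252.19 kcal/m²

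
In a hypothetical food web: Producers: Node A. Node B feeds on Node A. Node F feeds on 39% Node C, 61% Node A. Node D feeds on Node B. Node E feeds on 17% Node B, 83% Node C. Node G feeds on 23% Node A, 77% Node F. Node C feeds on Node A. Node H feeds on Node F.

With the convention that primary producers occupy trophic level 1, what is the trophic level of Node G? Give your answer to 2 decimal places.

3.07

Node B: 1 + 1 = 2
Node C: 1 + 1 = 2
Node D: 1 + 2 = 3
Node E: 1 + (0.17×2 + 0.83×2) = 3
Node F: 1 + (0.39×2 + 0.61×1) = 2.39
Node G: 1 + (0.23×1 + 0.77×2.39) = 3.0703
Node H: 1 + 2.39 = 3.39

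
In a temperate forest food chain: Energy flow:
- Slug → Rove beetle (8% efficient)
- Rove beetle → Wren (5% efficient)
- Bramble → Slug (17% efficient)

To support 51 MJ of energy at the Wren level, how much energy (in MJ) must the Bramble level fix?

Cumulative transfer efficiency: 0.17 × 0.08 × 0.05 = 0.00068
Bramble energy = 51 / 0.00068 = 75000 MJ

75000 MJ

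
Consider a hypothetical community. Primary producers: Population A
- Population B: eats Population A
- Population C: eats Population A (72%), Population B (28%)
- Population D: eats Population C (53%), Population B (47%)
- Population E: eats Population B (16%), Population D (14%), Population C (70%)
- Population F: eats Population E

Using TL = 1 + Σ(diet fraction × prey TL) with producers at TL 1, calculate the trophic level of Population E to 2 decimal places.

Population B: 1 + 1 = 2
Population C: 1 + (0.72×1 + 0.28×2) = 2.28
Population D: 1 + (0.53×2.28 + 0.47×2) = 3.1484
Population E: 1 + (0.16×2 + 0.14×3.1484 + 0.7×2.28) = 3.356776
Population F: 1 + 3.356776 = 4.356776

3.36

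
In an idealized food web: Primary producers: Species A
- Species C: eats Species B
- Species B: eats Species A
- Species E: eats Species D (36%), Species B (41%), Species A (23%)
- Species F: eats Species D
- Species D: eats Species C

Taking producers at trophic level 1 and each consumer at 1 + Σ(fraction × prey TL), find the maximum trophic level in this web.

Species B: 1 + 1 = 2
Species C: 1 + 2 = 3
Species D: 1 + 3 = 4
Species E: 1 + (0.36×4 + 0.41×2 + 0.23×1) = 3.49
Species F: 1 + 4 = 5

5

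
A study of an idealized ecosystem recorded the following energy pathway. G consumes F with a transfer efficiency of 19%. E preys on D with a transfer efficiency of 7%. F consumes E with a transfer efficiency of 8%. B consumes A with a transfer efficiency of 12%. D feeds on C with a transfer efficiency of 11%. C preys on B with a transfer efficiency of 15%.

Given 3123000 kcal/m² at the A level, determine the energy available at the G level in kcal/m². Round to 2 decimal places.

6.58 kcal/m²

B: 3123000 × 0.12 = 374760 kcal/m²
C: 374760 × 0.15 = 56214 kcal/m²
D: 56214 × 0.11 = 6183.54 kcal/m²
E: 6183.54 × 0.07 = 432.8478 kcal/m²
F: 432.8478 × 0.08 = 34.627824 kcal/m²
G: 34.627824 × 0.19 = 6.57928656 kcal/m²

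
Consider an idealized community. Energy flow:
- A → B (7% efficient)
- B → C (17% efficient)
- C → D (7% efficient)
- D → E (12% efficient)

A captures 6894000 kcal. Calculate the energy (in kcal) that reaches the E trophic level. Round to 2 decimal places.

689.12 kcal

B: 6894000 × 0.07 = 482580 kcal
C: 482580 × 0.17 = 82038.6 kcal
D: 82038.6 × 0.07 = 5742.702 kcal
E: 5742.702 × 0.12 = 689.12424 kcal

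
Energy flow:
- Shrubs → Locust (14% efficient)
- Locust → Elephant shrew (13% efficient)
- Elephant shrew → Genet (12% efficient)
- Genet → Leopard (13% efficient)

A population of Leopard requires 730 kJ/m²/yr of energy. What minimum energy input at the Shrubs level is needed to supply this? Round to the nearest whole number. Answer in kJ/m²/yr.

Cumulative transfer efficiency: 0.14 × 0.13 × 0.12 × 0.13 = 0.00028392
Shrubs energy = 730 / 0.00028392 = 2571147 kJ/m²/yr

2571147 kJ/m²/yr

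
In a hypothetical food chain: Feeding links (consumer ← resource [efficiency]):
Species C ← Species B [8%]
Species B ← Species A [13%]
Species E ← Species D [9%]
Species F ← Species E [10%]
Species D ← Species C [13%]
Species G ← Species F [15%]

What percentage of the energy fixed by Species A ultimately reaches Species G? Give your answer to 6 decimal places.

Product of link efficiencies: 0.13 × 0.08 × 0.13 × 0.09 × 0.1 × 0.15 = 0.0000018252
As a percentage: 0.0000018252 × 100 = 0.000183%

0.000183%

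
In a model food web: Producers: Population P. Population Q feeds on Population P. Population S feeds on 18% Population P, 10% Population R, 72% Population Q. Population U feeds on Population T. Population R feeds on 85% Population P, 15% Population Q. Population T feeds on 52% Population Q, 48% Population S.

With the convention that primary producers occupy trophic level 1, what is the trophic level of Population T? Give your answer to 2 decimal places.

Population Q: 1 + 1 = 2
Population R: 1 + (0.85×1 + 0.15×2) = 2.15
Population S: 1 + (0.18×1 + 0.1×2.15 + 0.72×2) = 2.835
Population T: 1 + (0.52×2 + 0.48×2.835) = 3.4008
Population U: 1 + 3.4008 = 4.4008

3.40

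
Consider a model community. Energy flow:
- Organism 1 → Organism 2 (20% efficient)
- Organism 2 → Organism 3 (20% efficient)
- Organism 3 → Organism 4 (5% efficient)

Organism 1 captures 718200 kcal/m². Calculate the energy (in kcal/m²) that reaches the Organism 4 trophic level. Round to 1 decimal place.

Organism 2: 718200 × 0.2 = 143640 kcal/m²
Organism 3: 143640 × 0.2 = 28728 kcal/m²
Organism 4: 28728 × 0.05 = 1436.4 kcal/m²

1436.4 kcal/m²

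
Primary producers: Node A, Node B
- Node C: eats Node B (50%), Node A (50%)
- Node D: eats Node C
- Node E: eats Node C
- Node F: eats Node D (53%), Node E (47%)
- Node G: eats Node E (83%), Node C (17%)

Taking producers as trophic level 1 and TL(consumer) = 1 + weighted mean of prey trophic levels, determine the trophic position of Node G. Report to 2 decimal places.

Node C: 1 + (0.5×1 + 0.5×1) = 2
Node D: 1 + 2 = 3
Node E: 1 + 2 = 3
Node F: 1 + (0.53×3 + 0.47×3) = 4
Node G: 1 + (0.83×3 + 0.17×2) = 3.83

3.83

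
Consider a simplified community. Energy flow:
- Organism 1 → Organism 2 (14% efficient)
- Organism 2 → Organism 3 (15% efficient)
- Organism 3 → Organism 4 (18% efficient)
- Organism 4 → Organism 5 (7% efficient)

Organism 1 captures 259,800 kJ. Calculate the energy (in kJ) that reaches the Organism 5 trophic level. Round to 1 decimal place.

68.7 kJ

Organism 2: 259800 × 0.14 = 36372 kJ
Organism 3: 36372 × 0.15 = 5455.8 kJ
Organism 4: 5455.8 × 0.18 = 982.044 kJ
Organism 5: 982.044 × 0.07 = 68.74308 kJ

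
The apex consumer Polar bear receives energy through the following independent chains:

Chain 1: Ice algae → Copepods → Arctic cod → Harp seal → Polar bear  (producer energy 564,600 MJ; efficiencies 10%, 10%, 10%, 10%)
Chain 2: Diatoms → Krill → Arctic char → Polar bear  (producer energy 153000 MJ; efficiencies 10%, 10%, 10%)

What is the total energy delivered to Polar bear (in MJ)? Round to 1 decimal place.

209.5 MJ

Chain 1: 564600 × 0.1 × 0.1 × 0.1 × 0.1 = 56.46 MJ
Chain 2: 153000 × 0.1 × 0.1 × 0.1 = 153 MJ
Total at Polar bear: 56.46 + 153 = 209.46 MJ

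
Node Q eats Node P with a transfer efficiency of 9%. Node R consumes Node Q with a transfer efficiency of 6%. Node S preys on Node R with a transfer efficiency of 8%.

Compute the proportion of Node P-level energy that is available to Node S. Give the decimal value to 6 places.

0.000432

Product of link efficiencies: 0.09 × 0.06 × 0.08 = 0.000432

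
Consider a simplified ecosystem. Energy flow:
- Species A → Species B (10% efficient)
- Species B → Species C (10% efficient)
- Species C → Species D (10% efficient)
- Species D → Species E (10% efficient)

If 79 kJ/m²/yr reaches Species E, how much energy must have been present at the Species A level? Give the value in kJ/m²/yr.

790000 kJ/m²/yr

Cumulative transfer efficiency: 0.1 × 0.1 × 0.1 × 0.1 = 0.0001
Species A energy = 79 / 0.0001 = 790000 kJ/m²/yr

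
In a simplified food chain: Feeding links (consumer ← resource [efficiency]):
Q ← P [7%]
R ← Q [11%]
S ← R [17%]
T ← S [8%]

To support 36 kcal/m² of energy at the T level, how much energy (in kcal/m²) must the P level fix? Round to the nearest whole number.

343774 kcal/m²

Cumulative transfer efficiency: 0.07 × 0.11 × 0.17 × 0.08 = 0.00010472
P energy = 36 / 0.00010472 = 343774 kcal/m²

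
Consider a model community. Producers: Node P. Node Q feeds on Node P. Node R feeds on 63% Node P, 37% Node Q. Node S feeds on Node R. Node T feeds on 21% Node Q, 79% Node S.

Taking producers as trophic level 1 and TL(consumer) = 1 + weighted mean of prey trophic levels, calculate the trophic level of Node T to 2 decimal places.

Node Q: 1 + 1 = 2
Node R: 1 + (0.63×1 + 0.37×2) = 2.37
Node S: 1 + 2.37 = 3.37
Node T: 1 + (0.21×2 + 0.79×3.37) = 4.0823

4.08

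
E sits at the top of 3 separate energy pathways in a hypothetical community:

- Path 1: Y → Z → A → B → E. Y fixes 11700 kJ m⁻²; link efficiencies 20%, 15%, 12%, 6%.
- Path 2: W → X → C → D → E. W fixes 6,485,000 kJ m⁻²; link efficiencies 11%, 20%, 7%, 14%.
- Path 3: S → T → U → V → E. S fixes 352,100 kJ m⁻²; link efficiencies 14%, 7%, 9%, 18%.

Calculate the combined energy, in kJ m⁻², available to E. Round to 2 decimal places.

1456.59 kJ m⁻²

Path 1: 11700 × 0.2 × 0.15 × 0.12 × 0.06 = 2.5272 kJ m⁻²
Path 2: 6485000 × 0.11 × 0.2 × 0.07 × 0.14 = 1398.166 kJ m⁻²
Path 3: 352100 × 0.14 × 0.07 × 0.09 × 0.18 = 55.899396 kJ m⁻²
Total at E: 2.5272 + 1398.166 + 55.899396 = 1456.592596 kJ m⁻²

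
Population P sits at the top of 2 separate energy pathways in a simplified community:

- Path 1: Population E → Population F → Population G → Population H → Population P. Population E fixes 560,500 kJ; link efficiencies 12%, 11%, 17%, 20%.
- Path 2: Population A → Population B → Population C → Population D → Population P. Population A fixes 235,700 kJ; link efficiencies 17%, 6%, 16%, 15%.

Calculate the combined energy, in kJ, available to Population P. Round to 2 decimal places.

309.25 kJ

Path 1: 560500 × 0.12 × 0.11 × 0.17 × 0.2 = 251.5524 kJ
Path 2: 235700 × 0.17 × 0.06 × 0.16 × 0.15 = 57.69936 kJ
Total at Population P: 251.5524 + 57.69936 = 309.25176 kJ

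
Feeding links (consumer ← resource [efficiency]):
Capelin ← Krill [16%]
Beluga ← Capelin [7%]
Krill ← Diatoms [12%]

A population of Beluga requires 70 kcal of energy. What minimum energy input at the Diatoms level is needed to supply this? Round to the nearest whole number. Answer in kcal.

Cumulative transfer efficiency: 0.12 × 0.16 × 0.07 = 0.001344
Diatoms energy = 70 / 0.001344 = 52083 kcal

52083 kcal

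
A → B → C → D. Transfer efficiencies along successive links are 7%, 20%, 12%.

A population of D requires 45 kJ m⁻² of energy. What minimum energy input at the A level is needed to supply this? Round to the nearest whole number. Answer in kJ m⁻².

26786 kJ m⁻²

Cumulative transfer efficiency: 0.07 × 0.2 × 0.12 = 0.00168
A energy = 45 / 0.00168 = 26786 kJ m⁻²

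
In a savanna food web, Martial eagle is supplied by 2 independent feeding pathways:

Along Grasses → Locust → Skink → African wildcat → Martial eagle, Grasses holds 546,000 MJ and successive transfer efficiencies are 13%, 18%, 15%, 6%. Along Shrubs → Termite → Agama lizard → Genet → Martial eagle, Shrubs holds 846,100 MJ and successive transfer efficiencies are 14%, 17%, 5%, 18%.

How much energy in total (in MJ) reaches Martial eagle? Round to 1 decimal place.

296.2 MJ

Via Grasses: 546000 × 0.13 × 0.18 × 0.15 × 0.06 = 114.9876 MJ
Via Shrubs: 846100 × 0.14 × 0.17 × 0.05 × 0.18 = 181.23462 MJ
Total at Martial eagle: 114.9876 + 181.23462 = 296.22222 MJ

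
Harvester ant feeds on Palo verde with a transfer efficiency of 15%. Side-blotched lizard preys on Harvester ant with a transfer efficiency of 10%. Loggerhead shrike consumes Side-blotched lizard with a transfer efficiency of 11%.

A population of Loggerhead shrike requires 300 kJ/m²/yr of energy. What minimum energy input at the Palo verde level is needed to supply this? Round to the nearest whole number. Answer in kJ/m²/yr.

Cumulative transfer efficiency: 0.15 × 0.1 × 0.11 = 0.00165
Palo verde energy = 300 / 0.00165 = 181818 kJ/m²/yr

181818 kJ/m²/yr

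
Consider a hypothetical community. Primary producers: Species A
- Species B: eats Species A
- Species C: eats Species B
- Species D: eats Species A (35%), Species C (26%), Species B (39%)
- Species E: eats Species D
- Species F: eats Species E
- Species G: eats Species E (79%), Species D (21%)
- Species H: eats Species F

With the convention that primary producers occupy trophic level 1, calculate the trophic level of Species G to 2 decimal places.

Species B: 1 + 1 = 2
Species C: 1 + 2 = 3
Species D: 1 + (0.35×1 + 0.26×3 + 0.39×2) = 2.91
Species E: 1 + 2.91 = 3.91
Species F: 1 + 3.91 = 4.91
Species G: 1 + (0.79×3.91 + 0.21×2.91) = 4.7
Species H: 1 + 4.91 = 5.91

4.70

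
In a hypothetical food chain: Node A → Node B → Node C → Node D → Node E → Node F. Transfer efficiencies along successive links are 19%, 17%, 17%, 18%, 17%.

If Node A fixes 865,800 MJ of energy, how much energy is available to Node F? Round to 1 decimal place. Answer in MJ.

145.5 MJ

Node B: 865800 × 0.19 = 164502 MJ
Node C: 164502 × 0.17 = 27965.34 MJ
Node D: 27965.34 × 0.17 = 4754.1078 MJ
Node E: 4754.1078 × 0.18 = 855.739404 MJ
Node F: 855.739404 × 0.17 = 145.47569868 MJ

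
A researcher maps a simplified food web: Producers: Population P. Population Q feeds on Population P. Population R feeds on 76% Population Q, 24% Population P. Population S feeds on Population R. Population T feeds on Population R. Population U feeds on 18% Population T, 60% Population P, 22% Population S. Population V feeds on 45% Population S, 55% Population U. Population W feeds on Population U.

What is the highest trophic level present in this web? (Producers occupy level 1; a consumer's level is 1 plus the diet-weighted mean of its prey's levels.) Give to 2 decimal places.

Population Q: 1 + 1 = 2
Population R: 1 + (0.76×2 + 0.24×1) = 2.76
Population S: 1 + 2.76 = 3.76
Population T: 1 + 2.76 = 3.76
Population U: 1 + (0.18×3.76 + 0.6×1 + 0.22×3.76) = 3.104
Population V: 1 + (0.45×3.76 + 0.55×3.104) = 4.3992
Population W: 1 + 3.104 = 4.104

4.40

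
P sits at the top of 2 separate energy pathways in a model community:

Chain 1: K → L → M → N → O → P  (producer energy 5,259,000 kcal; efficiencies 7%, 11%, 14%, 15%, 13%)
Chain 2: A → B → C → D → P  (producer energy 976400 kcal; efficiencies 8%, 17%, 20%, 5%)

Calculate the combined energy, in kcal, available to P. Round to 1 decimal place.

243.3 kcal

Chain 1: 5259000 × 0.07 × 0.11 × 0.14 × 0.15 × 0.13 = 110.549439 kcal
Chain 2: 976400 × 0.08 × 0.17 × 0.2 × 0.05 = 132.7904 kcal
Total at P: 110.549439 + 132.7904 = 243.339839 kcal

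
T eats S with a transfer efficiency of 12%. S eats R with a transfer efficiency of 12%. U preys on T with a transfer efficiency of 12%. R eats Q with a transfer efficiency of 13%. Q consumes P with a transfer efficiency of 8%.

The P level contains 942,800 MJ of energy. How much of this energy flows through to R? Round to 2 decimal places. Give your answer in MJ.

Q: 942800 × 0.08 = 75424 MJ
R: 75424 × 0.13 = 9805.12 MJ

9805.12 MJ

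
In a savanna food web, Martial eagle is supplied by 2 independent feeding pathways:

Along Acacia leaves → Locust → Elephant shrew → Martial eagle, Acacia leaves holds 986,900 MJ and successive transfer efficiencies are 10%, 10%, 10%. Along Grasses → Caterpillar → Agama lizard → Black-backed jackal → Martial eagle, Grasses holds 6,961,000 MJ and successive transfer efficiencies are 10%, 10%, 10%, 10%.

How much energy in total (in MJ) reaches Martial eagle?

Via Acacia leaves: 986900 × 0.1 × 0.1 × 0.1 = 986.9 MJ
Via Grasses: 6961000 × 0.1 × 0.1 × 0.1 × 0.1 = 696.1 MJ
Total at Martial eagle: 986.9 + 696.1 = 1683 MJ

1683 MJ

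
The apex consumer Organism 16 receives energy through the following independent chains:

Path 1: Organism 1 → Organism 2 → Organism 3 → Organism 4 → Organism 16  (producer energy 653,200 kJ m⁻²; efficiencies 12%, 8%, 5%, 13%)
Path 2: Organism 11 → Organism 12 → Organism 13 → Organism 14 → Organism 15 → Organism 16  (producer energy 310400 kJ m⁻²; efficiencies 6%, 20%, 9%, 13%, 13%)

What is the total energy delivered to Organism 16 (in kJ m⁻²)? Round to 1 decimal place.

46.4 kJ m⁻²

Path 1: 653200 × 0.12 × 0.08 × 0.05 × 0.13 = 40.75968 kJ m⁻²
Path 2: 310400 × 0.06 × 0.2 × 0.09 × 0.13 × 0.13 = 5.6654208 kJ m⁻²
Total at Organism 16: 40.75968 + 5.6654208 = 46.4251008 kJ m⁻²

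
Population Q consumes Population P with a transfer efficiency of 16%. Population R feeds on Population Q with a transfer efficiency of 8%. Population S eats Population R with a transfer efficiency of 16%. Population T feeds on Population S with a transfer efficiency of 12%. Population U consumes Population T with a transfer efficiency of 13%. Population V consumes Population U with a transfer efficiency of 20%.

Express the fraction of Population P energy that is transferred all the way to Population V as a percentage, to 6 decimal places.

Product of link efficiencies: 0.16 × 0.08 × 0.16 × 0.12 × 0.13 × 0.2 = 0.00000638976
As a percentage: 0.00000638976 × 100 = 0.000639%

0.000639%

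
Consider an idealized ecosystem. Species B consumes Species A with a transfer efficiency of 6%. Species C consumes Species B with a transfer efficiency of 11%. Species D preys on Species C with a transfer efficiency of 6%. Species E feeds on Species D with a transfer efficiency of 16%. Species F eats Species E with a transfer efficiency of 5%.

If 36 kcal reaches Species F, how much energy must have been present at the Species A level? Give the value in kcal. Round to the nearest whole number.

11363636 kcal

Cumulative transfer efficiency: 0.06 × 0.11 × 0.06 × 0.16 × 0.05 = 0.000003168
Species A energy = 36 / 0.000003168 = 11363636 kcal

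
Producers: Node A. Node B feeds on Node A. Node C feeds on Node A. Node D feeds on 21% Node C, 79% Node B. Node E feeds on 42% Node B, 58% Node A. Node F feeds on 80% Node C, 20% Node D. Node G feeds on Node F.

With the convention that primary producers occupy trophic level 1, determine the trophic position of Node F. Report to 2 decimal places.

3.20

Node B: 1 + 1 = 2
Node C: 1 + 1 = 2
Node D: 1 + (0.21×2 + 0.79×2) = 3
Node E: 1 + (0.42×2 + 0.58×1) = 2.42
Node F: 1 + (0.8×2 + 0.2×3) = 3.2
Node G: 1 + 3.2 = 4.2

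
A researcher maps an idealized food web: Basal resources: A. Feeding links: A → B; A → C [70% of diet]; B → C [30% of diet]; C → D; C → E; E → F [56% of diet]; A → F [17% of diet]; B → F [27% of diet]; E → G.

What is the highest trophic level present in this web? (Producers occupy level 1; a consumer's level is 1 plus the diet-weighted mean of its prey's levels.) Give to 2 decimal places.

B: 1 + 1 = 2
C: 1 + (0.7×1 + 0.3×2) = 2.3
D: 1 + 2.3 = 3.3
E: 1 + 2.3 = 3.3
F: 1 + (0.56×3.3 + 0.17×1 + 0.27×2) = 3.558
G: 1 + 3.3 = 4.3

4.30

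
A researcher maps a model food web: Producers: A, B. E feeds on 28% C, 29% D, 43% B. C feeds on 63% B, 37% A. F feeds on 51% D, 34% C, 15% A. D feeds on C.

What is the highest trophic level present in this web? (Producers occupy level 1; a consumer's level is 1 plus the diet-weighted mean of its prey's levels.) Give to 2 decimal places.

C: 1 + (0.63×1 + 0.37×1) = 2
D: 1 + 2 = 3
E: 1 + (0.28×2 + 0.29×3 + 0.43×1) = 2.86
F: 1 + (0.51×3 + 0.34×2 + 0.15×1) = 3.36

3.36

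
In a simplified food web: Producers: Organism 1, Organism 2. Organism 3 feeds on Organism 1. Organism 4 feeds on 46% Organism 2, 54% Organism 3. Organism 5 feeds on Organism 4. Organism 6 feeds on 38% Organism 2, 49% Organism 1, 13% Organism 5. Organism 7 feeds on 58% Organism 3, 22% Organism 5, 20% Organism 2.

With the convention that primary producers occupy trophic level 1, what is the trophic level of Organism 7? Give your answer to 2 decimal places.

Organism 3: 1 + 1 = 2
Organism 4: 1 + (0.46×1 + 0.54×2) = 2.54
Organism 5: 1 + 2.54 = 3.54
Organism 6: 1 + (0.38×1 + 0.49×1 + 0.13×3.54) = 2.3302
Organism 7: 1 + (0.58×2 + 0.22×3.54 + 0.2×1) = 3.1388

3.14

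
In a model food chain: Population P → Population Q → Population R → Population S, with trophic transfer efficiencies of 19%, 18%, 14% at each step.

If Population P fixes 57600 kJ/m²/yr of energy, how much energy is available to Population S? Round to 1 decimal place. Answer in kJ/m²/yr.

275.8 kJ/m²/yr

Population Q: 57600 × 0.19 = 10944 kJ/m²/yr
Population R: 10944 × 0.18 = 1969.92 kJ/m²/yr
Population S: 1969.92 × 0.14 = 275.7888 kJ/m²/yr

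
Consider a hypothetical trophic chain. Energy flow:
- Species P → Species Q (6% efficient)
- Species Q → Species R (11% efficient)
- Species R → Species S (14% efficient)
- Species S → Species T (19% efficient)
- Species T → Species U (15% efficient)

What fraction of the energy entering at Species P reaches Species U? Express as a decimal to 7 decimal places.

Product of link efficiencies: 0.06 × 0.11 × 0.14 × 0.19 × 0.15 = 0.000026334

0.0000263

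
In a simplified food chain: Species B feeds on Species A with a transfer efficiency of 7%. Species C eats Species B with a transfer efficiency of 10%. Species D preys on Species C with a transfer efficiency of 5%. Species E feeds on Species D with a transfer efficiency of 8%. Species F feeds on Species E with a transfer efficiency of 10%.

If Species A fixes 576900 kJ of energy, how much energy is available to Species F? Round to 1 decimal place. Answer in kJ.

Species B: 576900 × 0.07 = 40383 kJ
Species C: 40383 × 0.1 = 4038.3 kJ
Species D: 4038.3 × 0.05 = 201.915 kJ
Species E: 201.915 × 0.08 = 16.1532 kJ
Species F: 16.1532 × 0.1 = 1.61532 kJ

1.6 kJ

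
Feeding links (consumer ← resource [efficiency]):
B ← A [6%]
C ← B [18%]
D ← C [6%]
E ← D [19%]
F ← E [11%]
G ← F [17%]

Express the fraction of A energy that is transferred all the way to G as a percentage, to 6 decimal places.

Product of link efficiencies: 0.06 × 0.18 × 0.06 × 0.19 × 0.11 × 0.17 = 0.000002302344
As a percentage: 0.000002302344 × 100 = 0.000230%

0.000230%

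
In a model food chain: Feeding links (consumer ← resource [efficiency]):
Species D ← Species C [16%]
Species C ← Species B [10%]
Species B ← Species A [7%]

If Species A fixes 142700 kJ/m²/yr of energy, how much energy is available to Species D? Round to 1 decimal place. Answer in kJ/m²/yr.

Species B: 142700 × 0.07 = 9989 kJ/m²/yr
Species C: 9989 × 0.1 = 998.9 kJ/m²/yr
Species D: 998.9 × 0.16 = 159.824 kJ/m²/yr

159.8 kJ/m²/yr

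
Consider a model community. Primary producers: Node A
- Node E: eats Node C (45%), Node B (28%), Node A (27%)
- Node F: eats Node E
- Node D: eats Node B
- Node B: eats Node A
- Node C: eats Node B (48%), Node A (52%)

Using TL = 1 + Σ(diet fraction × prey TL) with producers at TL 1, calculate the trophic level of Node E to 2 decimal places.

2.95

Node B: 1 + 1 = 2
Node C: 1 + (0.48×2 + 0.52×1) = 2.48
Node D: 1 + 2 = 3
Node E: 1 + (0.45×2.48 + 0.28×2 + 0.27×1) = 2.946
Node F: 1 + 2.946 = 3.946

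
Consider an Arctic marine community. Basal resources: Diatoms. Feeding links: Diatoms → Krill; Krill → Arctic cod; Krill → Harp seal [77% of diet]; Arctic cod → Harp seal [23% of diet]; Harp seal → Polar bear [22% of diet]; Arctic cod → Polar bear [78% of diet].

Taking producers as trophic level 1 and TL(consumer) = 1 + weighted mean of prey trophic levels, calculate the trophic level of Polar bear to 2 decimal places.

4.05

Krill: 1 + 1 = 2
Arctic cod: 1 + 2 = 3
Harp seal: 1 + (0.77×2 + 0.23×3) = 3.23
Polar bear: 1 + (0.22×3.23 + 0.78×3) = 4.0506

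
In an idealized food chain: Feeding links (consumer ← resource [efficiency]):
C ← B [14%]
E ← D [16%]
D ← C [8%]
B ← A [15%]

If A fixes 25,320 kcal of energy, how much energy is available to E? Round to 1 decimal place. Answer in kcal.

6.8 kcal

B: 25320 × 0.15 = 3798 kcal
C: 3798 × 0.14 = 531.72 kcal
D: 531.72 × 0.08 = 42.5376 kcal
E: 42.5376 × 0.16 = 6.806016 kcal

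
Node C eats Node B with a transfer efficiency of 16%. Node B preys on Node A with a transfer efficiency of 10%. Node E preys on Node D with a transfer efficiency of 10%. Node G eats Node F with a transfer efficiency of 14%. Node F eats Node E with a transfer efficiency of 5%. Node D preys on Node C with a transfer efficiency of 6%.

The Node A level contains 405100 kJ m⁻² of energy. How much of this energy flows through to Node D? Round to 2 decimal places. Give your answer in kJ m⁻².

388.90 kJ m⁻²

Node B: 405100 × 0.1 = 40510 kJ m⁻²
Node C: 40510 × 0.16 = 6481.6 kJ m⁻²
Node D: 6481.6 × 0.06 = 388.896 kJ m⁻²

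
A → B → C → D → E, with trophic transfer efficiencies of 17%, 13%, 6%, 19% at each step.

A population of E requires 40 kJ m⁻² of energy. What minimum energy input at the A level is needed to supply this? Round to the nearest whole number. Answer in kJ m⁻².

Cumulative transfer efficiency: 0.17 × 0.13 × 0.06 × 0.19 = 0.00025194
A energy = 40 / 0.00025194 = 158768 kJ m⁻²

158768 kJ m⁻²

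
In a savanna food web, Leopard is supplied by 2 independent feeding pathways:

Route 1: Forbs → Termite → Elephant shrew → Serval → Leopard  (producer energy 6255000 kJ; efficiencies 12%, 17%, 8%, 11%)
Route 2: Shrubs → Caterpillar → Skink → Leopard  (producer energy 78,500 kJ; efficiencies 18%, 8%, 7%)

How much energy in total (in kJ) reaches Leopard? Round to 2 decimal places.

1202.03 kJ

Route 1: 6255000 × 0.12 × 0.17 × 0.08 × 0.11 = 1122.8976 kJ
Route 2: 78500 × 0.18 × 0.08 × 0.07 = 79.128 kJ
Total at Leopard: 1122.8976 + 79.128 = 1202.0256 kJ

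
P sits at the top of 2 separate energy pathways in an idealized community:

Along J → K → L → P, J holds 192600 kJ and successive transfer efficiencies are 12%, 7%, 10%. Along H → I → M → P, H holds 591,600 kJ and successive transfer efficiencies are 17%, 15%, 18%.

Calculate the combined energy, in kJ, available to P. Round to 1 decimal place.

2877.2 kJ

Via J: 192600 × 0.12 × 0.07 × 0.1 = 161.784 kJ
Via H: 591600 × 0.17 × 0.15 × 0.18 = 2715.444 kJ
Total at P: 161.784 + 2715.444 = 2877.228 kJ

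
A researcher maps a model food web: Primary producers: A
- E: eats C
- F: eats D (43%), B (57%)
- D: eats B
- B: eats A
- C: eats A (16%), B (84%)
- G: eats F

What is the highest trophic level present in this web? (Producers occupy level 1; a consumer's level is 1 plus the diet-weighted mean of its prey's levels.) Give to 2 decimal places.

B: 1 + 1 = 2
C: 1 + (0.16×1 + 0.84×2) = 2.84
D: 1 + 2 = 3
E: 1 + 2.84 = 3.84
F: 1 + (0.43×3 + 0.57×2) = 3.43
G: 1 + 3.43 = 4.43

4.43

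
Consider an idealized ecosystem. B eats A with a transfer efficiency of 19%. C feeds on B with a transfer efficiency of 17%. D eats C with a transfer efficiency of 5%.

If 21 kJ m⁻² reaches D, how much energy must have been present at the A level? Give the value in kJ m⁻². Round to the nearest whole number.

Cumulative transfer efficiency: 0.19 × 0.17 × 0.05 = 0.001615
A energy = 21 / 0.001615 = 13003 kJ m⁻²

13003 kJ m⁻²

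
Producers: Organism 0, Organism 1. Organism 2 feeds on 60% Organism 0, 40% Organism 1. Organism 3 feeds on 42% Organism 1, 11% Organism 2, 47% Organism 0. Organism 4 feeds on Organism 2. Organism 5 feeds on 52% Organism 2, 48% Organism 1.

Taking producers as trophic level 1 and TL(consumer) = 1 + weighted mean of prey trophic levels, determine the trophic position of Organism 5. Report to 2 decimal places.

2.52

Organism 2: 1 + (0.6×1 + 0.4×1) = 2
Organism 3: 1 + (0.42×1 + 0.11×2 + 0.47×1) = 2.11
Organism 4: 1 + 2 = 3
Organism 5: 1 + (0.52×2 + 0.48×1) = 2.52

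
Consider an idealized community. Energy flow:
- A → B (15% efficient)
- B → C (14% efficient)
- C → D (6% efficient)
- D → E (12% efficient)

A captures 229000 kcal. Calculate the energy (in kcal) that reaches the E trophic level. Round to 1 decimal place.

B: 229000 × 0.15 = 34350 kcal
C: 34350 × 0.14 = 4809 kcal
D: 4809 × 0.06 = 288.54 kcal
E: 288.54 × 0.12 = 34.6248 kcal

34.6 kcal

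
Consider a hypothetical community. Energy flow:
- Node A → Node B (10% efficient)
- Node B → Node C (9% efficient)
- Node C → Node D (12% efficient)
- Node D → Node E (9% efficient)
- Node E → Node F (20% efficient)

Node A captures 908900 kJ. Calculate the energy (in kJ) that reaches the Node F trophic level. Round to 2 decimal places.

Node B: 908900 × 0.1 = 90890 kJ
Node C: 90890 × 0.09 = 8180.1 kJ
Node D: 8180.1 × 0.12 = 981.612 kJ
Node E: 981.612 × 0.09 = 88.34508 kJ
Node F: 88.34508 × 0.2 = 17.669016 kJ

17.67 kJ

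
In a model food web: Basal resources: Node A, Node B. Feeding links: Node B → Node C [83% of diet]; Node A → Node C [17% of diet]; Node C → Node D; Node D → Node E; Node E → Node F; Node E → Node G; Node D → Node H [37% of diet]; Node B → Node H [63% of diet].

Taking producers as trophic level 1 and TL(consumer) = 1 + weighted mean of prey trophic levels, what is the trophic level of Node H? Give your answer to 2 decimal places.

2.74

Node C: 1 + (0.83×1 + 0.17×1) = 2
Node D: 1 + 2 = 3
Node E: 1 + 3 = 4
Node F: 1 + 4 = 5
Node G: 1 + 4 = 5
Node H: 1 + (0.37×3 + 0.63×1) = 2.74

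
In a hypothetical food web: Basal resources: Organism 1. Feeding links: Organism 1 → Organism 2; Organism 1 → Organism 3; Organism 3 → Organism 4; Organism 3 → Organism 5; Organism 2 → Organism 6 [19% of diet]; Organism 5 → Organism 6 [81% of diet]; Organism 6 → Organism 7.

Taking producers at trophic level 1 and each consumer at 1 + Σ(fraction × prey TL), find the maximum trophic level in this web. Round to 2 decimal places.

4.81

Organism 2: 1 + 1 = 2
Organism 3: 1 + 1 = 2
Organism 4: 1 + 2 = 3
Organism 5: 1 + 2 = 3
Organism 6: 1 + (0.19×2 + 0.81×3) = 3.81
Organism 7: 1 + 3.81 = 4.81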